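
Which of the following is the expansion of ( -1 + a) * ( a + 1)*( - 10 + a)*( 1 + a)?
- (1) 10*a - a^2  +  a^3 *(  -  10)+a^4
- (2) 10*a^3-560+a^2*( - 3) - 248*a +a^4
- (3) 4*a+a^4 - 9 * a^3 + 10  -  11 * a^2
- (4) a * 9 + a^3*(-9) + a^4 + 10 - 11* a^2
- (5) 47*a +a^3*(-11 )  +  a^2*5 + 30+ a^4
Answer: 4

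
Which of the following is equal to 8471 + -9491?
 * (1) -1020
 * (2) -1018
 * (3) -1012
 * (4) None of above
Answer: 1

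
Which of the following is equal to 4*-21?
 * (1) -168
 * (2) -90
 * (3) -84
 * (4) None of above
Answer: 3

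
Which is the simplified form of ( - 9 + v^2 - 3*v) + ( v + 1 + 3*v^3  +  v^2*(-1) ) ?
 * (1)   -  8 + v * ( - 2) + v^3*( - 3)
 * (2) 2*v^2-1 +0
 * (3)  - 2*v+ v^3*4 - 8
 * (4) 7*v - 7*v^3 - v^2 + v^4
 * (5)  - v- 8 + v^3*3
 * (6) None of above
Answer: 6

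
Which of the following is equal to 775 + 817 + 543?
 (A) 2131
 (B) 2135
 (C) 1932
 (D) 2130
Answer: B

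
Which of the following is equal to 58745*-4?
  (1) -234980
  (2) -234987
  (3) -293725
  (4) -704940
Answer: 1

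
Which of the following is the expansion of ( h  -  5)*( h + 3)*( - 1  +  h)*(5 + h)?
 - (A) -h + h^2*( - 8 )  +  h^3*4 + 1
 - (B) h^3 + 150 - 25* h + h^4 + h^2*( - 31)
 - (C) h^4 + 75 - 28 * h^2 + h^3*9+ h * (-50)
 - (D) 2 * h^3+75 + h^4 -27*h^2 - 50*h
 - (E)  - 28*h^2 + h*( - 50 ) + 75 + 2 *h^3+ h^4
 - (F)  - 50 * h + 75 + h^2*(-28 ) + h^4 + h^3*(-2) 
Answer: E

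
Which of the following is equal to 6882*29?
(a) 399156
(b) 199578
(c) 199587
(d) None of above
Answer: b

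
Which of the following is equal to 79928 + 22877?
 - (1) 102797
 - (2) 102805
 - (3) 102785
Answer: 2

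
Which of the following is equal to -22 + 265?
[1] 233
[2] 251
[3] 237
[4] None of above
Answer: 4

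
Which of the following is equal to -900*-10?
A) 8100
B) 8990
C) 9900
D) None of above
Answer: D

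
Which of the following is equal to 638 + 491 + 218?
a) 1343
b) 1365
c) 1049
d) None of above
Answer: d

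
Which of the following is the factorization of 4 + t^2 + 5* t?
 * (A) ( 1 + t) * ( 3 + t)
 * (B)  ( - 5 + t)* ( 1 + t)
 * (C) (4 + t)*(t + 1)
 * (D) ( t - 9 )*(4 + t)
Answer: C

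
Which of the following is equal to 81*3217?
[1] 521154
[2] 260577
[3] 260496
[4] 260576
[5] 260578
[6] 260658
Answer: 2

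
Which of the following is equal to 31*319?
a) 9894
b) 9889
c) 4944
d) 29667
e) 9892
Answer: b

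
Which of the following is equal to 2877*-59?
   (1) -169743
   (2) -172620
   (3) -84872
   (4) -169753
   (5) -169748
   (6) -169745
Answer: 1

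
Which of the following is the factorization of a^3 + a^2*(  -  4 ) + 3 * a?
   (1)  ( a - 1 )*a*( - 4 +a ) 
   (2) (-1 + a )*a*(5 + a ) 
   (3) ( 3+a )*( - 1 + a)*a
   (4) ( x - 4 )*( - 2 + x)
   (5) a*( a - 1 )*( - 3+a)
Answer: 5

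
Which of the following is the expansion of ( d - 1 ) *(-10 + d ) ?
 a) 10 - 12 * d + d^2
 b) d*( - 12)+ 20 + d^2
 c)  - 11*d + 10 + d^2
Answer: c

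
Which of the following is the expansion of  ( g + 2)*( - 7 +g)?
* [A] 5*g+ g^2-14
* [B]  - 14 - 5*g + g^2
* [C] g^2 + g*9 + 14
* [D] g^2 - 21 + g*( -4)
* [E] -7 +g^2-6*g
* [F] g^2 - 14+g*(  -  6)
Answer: B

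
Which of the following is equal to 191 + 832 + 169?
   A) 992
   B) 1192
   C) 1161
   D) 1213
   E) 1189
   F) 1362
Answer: B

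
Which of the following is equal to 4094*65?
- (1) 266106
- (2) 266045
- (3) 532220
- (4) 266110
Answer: 4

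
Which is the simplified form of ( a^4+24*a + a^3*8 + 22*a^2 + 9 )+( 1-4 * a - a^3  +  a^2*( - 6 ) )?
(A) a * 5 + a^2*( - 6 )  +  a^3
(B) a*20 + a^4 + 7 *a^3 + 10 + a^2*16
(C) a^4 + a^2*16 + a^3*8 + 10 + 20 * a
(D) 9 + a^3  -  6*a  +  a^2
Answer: B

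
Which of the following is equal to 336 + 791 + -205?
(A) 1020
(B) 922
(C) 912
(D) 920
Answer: B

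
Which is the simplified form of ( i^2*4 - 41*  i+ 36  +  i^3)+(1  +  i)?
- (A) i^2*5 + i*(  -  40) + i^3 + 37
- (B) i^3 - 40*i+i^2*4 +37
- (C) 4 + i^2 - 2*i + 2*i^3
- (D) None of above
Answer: B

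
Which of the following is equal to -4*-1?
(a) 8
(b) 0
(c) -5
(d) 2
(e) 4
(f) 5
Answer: e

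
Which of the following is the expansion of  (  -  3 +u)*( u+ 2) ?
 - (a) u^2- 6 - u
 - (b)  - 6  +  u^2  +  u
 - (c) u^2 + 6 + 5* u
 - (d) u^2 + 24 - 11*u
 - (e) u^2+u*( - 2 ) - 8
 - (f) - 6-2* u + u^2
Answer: a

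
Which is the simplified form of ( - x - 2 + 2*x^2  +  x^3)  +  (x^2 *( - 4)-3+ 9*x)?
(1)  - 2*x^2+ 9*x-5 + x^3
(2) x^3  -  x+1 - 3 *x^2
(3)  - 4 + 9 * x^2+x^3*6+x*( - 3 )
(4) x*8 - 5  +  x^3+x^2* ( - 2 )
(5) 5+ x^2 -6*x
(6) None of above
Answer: 4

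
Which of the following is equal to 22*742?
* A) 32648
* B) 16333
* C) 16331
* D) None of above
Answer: D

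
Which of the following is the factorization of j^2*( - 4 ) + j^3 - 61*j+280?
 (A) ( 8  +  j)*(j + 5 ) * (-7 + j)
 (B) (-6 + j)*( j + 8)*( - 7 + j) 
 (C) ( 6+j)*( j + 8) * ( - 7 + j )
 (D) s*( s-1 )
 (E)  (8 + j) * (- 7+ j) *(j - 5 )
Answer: E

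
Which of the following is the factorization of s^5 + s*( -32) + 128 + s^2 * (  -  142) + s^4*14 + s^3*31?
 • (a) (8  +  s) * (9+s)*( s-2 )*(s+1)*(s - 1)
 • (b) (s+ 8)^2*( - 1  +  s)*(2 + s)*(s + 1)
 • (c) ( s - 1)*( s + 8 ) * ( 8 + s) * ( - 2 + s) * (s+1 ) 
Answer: c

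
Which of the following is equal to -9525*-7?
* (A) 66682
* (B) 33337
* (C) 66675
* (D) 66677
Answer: C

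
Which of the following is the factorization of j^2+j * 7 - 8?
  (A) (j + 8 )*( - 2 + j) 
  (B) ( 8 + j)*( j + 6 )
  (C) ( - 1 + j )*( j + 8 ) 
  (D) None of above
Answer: C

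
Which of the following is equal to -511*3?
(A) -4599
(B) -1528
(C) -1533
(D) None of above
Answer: C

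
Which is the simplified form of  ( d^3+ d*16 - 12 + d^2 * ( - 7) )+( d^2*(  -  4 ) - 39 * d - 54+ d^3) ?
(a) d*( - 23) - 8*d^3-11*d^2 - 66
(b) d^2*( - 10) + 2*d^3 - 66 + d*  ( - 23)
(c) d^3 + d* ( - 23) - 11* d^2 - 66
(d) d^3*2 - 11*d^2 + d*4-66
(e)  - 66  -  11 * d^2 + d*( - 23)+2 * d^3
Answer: e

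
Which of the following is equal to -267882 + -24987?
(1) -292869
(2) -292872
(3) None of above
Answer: 1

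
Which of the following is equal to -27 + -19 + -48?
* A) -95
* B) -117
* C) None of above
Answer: C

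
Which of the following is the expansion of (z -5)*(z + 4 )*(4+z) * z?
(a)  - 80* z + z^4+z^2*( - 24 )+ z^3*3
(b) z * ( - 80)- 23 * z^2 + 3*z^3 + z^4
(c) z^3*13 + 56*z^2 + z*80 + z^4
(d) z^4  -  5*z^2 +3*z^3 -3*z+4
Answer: a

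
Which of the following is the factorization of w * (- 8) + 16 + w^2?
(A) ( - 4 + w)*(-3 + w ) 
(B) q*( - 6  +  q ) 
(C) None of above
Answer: C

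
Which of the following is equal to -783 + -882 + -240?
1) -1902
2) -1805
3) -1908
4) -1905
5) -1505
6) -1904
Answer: 4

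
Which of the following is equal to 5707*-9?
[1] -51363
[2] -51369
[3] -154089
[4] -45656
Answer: 1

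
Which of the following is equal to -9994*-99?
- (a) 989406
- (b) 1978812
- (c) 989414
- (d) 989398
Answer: a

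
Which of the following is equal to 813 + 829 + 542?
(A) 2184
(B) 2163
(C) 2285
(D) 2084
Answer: A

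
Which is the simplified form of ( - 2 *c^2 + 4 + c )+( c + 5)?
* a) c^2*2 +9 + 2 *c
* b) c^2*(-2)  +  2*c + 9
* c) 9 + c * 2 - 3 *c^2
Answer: b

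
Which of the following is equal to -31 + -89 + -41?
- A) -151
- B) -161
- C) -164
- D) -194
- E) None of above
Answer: B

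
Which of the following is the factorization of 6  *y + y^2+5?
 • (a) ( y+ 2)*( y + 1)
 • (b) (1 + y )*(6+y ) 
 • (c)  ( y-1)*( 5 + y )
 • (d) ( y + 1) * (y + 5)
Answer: d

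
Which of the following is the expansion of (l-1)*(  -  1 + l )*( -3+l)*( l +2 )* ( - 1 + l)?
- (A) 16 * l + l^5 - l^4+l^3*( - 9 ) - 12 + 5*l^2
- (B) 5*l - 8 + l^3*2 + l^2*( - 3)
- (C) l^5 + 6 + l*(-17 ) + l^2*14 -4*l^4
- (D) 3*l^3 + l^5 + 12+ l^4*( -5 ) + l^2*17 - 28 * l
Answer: C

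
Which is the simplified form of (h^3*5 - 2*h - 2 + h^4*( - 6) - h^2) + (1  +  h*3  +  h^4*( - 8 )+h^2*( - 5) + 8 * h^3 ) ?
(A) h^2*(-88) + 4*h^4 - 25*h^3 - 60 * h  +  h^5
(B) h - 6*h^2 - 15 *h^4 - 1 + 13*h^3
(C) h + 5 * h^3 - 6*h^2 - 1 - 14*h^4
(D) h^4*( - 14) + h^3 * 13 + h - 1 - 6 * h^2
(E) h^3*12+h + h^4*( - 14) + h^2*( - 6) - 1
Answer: D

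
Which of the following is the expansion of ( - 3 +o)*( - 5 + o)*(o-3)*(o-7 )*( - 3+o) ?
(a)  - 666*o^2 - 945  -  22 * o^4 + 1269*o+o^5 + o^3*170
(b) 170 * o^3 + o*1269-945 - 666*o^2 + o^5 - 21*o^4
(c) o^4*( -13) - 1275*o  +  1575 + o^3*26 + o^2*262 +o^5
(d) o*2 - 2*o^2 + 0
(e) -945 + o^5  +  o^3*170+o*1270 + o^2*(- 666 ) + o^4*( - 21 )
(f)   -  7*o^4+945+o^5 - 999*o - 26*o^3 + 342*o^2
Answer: b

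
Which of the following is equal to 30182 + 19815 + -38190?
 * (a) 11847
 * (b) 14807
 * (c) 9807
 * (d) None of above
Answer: d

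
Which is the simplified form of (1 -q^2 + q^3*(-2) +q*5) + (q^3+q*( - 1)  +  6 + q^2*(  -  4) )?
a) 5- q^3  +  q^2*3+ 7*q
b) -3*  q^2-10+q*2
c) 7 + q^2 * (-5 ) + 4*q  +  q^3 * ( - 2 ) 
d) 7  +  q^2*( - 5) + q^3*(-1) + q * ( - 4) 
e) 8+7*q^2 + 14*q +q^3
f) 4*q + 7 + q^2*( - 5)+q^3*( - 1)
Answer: f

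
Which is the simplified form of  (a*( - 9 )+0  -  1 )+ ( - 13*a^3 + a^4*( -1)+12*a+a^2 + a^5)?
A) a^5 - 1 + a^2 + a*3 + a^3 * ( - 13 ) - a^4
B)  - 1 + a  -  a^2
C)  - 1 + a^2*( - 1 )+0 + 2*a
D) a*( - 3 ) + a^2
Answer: A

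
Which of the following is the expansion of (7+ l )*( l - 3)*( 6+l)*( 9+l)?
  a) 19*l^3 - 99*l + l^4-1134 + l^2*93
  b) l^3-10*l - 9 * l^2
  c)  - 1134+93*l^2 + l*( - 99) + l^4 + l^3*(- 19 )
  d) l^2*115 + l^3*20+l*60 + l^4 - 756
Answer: a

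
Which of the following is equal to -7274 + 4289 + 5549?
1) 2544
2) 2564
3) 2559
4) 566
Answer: 2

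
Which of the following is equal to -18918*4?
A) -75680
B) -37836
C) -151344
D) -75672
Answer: D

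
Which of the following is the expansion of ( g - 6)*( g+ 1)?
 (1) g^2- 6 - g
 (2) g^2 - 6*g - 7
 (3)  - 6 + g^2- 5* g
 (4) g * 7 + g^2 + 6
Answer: 3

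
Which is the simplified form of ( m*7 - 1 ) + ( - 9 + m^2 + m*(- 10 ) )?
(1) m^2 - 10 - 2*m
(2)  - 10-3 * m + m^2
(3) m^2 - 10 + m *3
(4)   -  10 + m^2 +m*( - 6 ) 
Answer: 2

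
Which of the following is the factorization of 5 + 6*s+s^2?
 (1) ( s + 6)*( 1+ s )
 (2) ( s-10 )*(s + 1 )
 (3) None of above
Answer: 3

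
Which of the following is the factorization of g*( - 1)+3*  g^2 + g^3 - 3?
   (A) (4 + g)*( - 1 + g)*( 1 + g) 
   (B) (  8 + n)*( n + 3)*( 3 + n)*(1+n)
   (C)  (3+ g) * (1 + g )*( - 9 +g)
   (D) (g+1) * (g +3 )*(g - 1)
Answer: D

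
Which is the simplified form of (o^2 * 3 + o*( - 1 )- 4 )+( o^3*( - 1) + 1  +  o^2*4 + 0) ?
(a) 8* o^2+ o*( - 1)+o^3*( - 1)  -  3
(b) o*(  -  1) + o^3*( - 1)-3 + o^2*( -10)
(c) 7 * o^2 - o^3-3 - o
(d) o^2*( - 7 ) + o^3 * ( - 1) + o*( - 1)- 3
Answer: c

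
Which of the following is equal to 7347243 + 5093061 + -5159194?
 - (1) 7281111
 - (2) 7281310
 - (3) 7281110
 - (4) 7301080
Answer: 3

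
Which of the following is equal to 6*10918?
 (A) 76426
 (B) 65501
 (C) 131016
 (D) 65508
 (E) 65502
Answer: D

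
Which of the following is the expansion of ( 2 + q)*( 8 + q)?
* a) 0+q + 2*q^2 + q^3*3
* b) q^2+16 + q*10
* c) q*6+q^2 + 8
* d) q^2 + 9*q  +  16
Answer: b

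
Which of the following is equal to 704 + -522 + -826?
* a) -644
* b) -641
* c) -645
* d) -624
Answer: a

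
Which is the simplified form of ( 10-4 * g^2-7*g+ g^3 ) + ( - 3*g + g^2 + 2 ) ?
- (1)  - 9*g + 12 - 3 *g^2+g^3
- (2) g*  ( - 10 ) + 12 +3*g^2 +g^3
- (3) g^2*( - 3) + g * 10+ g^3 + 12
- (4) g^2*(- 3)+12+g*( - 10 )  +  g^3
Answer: 4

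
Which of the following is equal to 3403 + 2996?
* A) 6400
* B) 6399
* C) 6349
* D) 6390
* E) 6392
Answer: B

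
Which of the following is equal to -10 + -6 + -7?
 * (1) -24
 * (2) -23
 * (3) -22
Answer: 2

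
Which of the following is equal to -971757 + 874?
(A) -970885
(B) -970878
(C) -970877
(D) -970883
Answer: D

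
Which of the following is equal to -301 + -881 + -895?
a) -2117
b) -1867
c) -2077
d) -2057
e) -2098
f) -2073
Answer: c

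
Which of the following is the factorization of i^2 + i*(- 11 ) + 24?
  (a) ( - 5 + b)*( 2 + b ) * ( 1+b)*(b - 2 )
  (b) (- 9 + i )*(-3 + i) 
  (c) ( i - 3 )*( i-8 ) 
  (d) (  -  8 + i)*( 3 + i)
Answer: c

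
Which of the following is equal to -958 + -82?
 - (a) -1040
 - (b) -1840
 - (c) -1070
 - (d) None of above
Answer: a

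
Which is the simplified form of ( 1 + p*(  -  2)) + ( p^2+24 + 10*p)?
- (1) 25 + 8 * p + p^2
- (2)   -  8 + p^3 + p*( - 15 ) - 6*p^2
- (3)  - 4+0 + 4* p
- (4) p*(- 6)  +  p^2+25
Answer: 1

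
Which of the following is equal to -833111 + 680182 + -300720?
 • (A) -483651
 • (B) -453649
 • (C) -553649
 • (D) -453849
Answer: B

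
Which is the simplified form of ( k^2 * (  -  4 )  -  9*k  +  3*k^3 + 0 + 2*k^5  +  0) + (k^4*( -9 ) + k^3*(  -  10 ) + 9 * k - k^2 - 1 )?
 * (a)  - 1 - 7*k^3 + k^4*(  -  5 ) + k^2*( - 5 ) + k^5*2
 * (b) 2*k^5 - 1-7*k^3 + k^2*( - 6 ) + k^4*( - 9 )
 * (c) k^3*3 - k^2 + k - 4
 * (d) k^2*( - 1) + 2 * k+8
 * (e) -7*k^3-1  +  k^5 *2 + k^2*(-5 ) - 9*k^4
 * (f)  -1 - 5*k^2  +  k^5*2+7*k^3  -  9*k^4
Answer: e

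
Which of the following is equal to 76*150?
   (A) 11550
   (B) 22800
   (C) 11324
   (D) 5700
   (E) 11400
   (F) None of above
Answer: E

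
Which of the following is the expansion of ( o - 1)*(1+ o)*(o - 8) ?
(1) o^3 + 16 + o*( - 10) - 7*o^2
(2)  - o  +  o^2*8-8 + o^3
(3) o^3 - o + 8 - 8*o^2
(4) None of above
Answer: 3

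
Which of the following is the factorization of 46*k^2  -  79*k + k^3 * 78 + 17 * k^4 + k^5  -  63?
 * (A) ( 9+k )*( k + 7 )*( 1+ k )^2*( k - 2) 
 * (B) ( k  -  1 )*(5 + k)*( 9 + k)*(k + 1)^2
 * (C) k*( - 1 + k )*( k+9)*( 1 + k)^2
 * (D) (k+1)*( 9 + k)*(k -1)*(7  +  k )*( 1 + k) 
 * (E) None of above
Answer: D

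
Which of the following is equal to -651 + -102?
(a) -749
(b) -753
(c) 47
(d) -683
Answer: b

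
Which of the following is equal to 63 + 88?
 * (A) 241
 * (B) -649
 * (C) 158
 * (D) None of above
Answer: D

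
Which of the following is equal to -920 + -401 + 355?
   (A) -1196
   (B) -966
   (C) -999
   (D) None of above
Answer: B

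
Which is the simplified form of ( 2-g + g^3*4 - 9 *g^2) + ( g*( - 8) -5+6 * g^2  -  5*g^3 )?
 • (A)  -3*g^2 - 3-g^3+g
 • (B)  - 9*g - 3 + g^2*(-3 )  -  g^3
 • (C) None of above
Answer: B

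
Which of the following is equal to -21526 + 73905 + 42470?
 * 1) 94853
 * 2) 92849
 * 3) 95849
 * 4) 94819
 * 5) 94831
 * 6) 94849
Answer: 6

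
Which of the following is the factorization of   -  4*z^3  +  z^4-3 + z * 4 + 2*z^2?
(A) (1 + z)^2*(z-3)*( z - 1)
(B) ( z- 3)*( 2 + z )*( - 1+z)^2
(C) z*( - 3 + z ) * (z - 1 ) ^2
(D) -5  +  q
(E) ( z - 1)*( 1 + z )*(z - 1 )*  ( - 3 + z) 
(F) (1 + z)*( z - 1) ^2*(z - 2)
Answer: E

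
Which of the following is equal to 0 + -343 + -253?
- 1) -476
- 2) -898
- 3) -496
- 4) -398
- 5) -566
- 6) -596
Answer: 6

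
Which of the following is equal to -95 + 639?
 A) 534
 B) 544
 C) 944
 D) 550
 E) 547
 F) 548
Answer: B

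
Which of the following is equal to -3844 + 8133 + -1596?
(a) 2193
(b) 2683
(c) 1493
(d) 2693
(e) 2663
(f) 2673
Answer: d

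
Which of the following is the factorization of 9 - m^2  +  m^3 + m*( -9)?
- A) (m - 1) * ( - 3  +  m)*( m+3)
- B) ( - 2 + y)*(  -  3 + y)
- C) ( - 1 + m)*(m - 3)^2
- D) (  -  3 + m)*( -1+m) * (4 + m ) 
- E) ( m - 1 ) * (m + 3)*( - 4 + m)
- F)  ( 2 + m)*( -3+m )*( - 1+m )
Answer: A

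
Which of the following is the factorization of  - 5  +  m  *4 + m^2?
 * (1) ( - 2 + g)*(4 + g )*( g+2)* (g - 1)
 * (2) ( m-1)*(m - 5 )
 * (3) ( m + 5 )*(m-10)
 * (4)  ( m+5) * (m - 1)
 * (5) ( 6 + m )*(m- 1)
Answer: 4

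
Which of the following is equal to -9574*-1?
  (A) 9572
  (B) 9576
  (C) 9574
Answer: C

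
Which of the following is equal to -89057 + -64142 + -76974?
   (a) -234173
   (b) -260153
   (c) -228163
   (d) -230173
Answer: d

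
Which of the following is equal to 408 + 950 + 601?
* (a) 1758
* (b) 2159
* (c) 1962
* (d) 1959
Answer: d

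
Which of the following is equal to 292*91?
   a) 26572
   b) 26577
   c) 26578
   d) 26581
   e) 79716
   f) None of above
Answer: a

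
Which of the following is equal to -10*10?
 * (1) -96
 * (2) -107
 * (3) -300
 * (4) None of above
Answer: 4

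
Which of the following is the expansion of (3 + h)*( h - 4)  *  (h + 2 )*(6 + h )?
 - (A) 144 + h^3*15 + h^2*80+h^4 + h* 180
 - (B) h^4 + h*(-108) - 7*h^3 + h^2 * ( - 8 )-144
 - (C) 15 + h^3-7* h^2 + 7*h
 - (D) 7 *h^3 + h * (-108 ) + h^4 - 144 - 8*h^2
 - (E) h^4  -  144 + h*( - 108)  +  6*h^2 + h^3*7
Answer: D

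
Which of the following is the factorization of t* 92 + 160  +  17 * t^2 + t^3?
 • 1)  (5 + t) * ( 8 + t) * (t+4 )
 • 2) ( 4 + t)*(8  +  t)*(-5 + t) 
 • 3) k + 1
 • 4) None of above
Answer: 1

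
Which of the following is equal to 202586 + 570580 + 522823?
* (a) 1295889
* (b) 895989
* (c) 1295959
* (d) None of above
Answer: d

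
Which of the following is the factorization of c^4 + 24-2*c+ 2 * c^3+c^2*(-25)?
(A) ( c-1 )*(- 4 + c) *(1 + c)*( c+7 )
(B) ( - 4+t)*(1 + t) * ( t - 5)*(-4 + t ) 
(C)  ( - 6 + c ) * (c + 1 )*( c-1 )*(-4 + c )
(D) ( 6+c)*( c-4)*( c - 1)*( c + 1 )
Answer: D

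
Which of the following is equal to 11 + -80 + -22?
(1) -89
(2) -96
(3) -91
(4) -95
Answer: 3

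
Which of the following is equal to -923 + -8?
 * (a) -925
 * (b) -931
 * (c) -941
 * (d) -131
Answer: b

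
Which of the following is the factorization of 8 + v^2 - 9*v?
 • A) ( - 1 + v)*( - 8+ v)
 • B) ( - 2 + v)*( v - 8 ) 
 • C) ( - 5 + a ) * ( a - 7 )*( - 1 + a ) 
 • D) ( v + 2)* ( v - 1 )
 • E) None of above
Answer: A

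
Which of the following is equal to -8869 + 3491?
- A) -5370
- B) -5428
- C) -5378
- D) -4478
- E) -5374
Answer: C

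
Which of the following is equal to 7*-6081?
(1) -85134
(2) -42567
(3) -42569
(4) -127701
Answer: 2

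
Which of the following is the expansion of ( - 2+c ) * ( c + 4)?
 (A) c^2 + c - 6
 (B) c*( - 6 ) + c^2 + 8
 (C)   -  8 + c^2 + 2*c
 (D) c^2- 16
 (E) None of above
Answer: C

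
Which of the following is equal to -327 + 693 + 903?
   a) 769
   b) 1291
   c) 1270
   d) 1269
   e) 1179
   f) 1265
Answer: d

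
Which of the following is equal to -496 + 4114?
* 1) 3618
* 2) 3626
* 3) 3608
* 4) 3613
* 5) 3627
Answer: 1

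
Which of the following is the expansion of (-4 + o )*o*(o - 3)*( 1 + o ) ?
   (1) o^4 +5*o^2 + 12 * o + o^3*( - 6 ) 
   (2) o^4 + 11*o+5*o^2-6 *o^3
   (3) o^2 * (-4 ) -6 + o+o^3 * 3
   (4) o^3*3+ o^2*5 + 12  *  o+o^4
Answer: 1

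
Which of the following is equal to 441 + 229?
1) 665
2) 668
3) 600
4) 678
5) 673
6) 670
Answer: 6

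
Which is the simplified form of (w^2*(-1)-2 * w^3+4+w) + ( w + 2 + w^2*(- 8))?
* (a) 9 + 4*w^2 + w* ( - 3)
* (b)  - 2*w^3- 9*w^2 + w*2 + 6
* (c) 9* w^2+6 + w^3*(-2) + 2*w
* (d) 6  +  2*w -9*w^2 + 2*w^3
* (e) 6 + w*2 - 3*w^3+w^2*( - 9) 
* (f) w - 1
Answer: b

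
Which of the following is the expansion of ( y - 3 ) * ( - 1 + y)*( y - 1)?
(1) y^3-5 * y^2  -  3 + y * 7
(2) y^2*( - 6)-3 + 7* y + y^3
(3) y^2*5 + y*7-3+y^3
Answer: 1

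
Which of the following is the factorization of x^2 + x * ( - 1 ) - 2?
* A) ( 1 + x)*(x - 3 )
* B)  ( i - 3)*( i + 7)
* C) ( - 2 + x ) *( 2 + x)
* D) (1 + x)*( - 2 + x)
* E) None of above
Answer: D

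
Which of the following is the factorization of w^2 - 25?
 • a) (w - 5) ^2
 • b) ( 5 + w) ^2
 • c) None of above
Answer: c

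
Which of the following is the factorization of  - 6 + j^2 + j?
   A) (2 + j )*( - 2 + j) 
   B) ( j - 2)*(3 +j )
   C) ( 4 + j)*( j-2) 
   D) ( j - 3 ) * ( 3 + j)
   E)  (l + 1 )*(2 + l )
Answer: B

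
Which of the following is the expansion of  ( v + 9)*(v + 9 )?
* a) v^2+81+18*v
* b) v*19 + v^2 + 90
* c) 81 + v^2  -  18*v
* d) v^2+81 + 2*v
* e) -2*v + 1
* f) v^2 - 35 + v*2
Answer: a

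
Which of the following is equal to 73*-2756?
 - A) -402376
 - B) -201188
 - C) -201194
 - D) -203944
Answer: B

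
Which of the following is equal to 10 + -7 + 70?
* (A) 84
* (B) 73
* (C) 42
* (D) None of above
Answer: B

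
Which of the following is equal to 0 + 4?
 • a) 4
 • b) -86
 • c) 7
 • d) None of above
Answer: a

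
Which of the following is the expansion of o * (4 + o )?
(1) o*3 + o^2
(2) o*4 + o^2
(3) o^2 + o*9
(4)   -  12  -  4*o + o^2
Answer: 2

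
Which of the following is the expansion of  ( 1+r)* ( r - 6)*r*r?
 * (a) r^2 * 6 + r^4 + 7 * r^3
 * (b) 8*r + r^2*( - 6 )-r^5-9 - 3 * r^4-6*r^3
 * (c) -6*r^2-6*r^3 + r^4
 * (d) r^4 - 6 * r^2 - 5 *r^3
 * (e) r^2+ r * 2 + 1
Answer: d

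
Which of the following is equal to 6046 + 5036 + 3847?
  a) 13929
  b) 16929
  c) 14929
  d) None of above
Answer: c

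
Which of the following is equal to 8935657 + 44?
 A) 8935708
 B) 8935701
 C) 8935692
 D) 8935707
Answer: B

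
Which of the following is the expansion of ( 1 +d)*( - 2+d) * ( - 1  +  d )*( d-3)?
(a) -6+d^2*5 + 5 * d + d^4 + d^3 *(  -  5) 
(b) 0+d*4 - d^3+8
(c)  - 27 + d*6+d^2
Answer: a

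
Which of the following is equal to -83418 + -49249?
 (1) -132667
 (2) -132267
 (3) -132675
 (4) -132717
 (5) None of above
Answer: 1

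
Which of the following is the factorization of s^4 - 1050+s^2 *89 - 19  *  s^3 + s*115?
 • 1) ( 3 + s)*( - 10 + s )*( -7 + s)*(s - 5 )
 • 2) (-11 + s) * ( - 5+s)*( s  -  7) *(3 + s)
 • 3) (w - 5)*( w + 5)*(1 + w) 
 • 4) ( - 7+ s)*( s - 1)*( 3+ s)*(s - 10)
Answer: 1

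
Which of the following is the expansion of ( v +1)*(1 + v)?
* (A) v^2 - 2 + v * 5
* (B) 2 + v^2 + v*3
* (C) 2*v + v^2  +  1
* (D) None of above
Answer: C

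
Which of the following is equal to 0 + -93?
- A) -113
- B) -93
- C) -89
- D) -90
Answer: B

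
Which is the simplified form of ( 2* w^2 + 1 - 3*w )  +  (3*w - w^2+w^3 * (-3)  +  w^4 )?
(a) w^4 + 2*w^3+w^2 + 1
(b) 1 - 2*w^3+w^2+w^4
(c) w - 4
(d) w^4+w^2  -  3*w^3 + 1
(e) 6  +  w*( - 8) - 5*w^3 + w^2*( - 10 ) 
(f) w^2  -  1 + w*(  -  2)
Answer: d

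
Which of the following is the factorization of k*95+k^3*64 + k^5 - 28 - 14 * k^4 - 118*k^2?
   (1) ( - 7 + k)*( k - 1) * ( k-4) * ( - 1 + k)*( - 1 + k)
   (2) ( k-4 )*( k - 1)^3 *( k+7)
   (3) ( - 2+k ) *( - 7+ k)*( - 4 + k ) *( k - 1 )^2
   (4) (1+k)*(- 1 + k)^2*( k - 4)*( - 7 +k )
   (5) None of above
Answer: 1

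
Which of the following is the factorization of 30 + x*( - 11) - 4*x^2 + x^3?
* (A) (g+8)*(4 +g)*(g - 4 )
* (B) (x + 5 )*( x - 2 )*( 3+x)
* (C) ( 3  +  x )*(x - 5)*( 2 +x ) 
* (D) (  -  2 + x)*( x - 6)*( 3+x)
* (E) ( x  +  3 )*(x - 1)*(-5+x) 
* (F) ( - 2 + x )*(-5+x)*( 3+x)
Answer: F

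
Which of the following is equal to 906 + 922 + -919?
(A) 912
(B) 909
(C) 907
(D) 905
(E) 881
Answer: B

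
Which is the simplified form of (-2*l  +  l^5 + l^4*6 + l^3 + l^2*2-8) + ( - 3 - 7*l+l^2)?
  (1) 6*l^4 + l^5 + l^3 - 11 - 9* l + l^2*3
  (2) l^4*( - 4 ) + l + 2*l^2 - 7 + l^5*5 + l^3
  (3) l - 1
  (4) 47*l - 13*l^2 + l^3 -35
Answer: 1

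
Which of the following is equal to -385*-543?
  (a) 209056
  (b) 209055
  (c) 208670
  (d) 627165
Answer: b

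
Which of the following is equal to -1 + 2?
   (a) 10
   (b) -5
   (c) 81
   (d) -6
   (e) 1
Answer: e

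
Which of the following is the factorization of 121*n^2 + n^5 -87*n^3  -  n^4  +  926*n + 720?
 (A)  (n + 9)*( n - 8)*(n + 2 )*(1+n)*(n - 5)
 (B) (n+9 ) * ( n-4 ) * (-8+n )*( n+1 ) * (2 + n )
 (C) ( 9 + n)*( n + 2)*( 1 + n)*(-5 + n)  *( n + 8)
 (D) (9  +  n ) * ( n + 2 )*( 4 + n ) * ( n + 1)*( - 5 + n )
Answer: A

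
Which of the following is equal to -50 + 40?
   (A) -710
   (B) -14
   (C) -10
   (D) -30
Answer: C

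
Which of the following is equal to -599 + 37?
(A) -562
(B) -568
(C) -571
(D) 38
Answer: A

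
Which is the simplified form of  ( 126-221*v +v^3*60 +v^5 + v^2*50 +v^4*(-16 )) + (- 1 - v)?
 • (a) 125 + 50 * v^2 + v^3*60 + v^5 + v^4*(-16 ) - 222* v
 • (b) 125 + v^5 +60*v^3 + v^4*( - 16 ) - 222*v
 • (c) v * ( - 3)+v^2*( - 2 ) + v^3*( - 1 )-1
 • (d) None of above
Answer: a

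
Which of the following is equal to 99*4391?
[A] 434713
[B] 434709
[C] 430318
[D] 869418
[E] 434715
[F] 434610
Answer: B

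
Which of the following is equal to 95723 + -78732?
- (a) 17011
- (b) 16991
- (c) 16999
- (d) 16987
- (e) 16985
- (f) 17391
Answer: b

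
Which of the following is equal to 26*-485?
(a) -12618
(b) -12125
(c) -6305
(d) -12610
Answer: d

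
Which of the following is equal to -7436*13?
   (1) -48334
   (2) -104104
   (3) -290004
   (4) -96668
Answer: 4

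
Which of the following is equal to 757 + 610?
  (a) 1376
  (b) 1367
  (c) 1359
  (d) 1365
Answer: b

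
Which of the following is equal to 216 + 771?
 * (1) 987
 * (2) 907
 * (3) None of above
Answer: 1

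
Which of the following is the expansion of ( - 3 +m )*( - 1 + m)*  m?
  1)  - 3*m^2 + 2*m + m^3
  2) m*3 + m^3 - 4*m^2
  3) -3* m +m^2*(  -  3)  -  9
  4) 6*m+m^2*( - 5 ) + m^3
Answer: 2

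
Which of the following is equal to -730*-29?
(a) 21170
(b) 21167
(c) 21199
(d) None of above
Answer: a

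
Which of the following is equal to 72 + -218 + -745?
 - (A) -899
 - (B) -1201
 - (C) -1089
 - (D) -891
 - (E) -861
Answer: D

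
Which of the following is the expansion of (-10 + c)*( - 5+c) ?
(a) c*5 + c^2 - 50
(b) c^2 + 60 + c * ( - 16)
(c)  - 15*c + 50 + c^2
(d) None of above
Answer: c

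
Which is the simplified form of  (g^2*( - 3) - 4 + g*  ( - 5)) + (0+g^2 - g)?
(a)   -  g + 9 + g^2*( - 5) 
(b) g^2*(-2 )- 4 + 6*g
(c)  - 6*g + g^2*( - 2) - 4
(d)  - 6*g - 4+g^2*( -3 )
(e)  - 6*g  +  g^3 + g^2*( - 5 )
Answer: c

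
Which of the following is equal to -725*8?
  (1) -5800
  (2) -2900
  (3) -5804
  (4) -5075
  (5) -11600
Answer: 1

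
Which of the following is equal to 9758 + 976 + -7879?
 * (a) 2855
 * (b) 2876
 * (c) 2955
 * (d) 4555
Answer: a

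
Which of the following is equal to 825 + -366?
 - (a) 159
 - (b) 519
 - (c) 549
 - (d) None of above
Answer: d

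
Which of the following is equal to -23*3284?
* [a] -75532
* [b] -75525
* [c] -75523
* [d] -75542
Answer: a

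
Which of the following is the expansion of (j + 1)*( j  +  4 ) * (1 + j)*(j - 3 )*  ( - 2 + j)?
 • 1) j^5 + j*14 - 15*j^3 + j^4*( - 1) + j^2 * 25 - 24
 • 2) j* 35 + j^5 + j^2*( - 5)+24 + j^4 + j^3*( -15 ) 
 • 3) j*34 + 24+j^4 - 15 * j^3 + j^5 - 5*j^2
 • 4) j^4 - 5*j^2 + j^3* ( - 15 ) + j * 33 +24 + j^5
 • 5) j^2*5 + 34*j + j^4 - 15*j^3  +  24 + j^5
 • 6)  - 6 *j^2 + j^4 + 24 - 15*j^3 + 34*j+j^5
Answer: 3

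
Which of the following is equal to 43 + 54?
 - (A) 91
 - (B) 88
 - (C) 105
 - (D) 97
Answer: D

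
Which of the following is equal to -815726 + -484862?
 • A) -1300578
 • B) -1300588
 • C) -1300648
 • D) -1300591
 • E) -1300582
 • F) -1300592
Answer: B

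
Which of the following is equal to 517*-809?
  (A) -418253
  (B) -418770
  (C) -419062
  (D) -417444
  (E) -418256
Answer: A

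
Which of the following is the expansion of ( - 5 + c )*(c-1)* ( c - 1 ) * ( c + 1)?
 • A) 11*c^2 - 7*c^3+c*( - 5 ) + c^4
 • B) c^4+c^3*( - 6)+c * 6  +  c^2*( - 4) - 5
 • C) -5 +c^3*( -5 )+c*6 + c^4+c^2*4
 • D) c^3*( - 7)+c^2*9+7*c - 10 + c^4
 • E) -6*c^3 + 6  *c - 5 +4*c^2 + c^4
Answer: E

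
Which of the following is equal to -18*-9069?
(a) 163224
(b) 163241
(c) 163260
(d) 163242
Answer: d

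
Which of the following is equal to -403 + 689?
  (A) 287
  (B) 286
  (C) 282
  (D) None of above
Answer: B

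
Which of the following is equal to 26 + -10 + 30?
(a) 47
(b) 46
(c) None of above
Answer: b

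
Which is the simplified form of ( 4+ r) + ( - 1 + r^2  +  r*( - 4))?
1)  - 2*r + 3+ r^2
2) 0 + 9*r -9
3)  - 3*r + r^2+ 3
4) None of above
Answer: 3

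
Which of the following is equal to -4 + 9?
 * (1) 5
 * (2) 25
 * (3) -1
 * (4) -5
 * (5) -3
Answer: 1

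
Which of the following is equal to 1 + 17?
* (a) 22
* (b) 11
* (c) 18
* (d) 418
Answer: c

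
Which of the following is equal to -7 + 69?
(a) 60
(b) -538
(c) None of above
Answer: c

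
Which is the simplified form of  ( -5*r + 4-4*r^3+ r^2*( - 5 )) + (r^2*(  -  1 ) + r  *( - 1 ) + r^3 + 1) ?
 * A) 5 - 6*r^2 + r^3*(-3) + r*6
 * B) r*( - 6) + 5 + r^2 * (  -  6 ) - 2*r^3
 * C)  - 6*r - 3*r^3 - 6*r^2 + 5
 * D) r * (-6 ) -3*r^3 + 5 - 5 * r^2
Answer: C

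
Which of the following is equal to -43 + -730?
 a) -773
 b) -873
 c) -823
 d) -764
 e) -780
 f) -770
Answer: a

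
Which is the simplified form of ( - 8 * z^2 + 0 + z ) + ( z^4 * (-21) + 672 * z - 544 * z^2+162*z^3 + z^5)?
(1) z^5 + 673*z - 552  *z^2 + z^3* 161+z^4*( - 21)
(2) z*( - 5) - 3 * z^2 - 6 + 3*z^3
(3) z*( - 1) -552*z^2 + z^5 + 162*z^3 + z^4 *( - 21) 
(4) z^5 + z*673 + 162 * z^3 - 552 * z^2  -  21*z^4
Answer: 4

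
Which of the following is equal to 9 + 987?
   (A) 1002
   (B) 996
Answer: B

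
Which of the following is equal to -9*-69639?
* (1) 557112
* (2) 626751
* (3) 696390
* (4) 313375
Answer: 2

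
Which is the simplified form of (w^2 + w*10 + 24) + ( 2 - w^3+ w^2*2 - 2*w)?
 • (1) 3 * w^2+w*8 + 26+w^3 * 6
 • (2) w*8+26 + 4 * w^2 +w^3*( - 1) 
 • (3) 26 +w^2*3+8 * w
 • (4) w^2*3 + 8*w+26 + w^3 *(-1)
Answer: 4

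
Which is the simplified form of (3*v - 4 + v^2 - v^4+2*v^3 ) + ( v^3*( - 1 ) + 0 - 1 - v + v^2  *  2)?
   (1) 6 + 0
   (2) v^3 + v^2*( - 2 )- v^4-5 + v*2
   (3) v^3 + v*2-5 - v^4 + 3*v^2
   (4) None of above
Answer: 3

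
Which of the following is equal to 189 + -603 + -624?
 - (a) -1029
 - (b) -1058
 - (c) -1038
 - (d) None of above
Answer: c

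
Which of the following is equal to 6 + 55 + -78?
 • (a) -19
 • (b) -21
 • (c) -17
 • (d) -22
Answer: c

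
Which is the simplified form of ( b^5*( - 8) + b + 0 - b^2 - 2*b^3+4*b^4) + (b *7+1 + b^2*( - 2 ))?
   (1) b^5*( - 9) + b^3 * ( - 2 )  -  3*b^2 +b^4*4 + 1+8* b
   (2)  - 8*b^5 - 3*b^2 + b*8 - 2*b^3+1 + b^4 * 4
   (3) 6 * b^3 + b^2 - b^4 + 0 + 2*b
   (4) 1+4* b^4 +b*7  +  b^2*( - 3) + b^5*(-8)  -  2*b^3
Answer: 2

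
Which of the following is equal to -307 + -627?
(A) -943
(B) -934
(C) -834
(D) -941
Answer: B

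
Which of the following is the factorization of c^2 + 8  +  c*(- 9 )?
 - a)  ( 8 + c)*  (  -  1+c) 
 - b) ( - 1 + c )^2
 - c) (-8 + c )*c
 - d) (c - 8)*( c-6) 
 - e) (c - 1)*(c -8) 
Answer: e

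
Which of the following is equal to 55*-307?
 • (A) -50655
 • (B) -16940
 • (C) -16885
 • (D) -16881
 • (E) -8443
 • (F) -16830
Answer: C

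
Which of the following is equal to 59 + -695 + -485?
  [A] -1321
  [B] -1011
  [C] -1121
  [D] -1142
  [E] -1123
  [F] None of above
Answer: C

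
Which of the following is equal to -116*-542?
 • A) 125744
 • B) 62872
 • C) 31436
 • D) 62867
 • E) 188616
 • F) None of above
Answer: B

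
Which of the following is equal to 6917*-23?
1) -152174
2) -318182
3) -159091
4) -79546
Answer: 3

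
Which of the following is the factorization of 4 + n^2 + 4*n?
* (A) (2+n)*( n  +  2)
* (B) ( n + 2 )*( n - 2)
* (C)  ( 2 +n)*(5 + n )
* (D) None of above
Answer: A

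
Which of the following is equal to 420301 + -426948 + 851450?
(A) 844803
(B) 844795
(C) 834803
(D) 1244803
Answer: A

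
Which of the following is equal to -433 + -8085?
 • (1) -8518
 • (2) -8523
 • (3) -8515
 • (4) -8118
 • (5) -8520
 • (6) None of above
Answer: 1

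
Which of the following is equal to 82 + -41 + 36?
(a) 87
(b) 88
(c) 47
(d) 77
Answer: d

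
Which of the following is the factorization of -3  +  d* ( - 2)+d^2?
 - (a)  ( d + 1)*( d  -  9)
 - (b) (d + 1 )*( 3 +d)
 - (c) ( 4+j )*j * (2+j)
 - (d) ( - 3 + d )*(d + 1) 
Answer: d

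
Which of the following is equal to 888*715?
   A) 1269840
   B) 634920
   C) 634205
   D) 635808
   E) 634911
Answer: B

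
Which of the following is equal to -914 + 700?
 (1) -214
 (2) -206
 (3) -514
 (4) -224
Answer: 1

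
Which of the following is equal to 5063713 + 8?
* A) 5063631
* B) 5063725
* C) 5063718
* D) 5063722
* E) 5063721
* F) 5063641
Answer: E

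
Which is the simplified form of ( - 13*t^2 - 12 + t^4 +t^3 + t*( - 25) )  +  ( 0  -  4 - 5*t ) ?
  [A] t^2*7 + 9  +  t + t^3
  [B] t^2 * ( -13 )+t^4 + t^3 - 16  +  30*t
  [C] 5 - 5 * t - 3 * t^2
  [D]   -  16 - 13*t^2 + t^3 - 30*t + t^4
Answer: D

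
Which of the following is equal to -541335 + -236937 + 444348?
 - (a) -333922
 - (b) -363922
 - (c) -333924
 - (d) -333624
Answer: c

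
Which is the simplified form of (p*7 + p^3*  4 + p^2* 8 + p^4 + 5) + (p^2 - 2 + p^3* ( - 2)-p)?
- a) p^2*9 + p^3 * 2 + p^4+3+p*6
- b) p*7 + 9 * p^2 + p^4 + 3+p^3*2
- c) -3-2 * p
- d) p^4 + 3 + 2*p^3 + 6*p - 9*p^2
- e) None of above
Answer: a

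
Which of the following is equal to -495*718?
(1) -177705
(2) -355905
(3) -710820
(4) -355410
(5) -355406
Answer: 4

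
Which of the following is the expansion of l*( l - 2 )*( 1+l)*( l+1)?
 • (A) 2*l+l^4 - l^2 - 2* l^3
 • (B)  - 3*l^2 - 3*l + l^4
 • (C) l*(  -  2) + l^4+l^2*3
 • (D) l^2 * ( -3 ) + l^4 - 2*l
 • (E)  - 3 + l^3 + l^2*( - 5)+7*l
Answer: D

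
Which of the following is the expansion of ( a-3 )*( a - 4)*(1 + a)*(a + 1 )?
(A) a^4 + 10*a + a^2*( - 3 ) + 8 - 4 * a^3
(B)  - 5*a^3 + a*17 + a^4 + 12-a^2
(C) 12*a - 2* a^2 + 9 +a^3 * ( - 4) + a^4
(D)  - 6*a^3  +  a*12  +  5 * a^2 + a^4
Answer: B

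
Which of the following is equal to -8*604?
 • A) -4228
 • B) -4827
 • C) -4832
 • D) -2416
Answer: C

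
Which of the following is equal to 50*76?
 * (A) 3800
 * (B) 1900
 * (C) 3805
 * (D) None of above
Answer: A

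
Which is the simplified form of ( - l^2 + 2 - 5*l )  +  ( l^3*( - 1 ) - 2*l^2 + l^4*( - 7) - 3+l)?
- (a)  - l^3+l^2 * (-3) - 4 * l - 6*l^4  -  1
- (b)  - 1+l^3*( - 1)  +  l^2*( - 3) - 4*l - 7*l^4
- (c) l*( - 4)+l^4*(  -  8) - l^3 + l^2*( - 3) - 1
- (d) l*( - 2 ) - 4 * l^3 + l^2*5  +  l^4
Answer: b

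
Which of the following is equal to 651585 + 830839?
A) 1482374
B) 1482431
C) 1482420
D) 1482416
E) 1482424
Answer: E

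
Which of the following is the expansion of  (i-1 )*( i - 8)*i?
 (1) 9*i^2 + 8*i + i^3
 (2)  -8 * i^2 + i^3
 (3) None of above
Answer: 3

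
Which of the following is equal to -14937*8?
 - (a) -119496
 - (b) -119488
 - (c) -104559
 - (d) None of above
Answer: a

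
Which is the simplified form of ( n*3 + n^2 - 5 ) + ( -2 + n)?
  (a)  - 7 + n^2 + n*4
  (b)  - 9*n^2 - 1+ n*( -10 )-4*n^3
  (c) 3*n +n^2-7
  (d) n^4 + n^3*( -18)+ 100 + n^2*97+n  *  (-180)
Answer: a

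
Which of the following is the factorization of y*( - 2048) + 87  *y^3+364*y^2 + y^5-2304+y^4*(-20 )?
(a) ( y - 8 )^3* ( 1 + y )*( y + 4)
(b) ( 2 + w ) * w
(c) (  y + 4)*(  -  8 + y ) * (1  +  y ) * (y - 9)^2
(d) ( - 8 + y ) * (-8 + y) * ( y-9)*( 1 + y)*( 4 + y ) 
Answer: d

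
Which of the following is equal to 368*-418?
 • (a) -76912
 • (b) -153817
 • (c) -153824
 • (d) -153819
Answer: c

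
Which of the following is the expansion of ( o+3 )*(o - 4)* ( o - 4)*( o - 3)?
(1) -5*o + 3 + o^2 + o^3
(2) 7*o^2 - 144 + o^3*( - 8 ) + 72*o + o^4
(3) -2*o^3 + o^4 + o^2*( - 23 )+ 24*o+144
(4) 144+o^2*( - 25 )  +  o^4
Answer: 2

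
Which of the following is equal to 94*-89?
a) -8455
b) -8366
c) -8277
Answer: b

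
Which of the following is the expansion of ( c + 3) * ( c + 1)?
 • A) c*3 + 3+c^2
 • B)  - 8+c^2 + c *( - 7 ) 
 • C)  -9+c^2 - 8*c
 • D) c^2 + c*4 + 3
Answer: D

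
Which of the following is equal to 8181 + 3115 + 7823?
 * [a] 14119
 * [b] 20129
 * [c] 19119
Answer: c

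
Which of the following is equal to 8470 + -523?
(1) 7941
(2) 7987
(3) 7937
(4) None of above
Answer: 4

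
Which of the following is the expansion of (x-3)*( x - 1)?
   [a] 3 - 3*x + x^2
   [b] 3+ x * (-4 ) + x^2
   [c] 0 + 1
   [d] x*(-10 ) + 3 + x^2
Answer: b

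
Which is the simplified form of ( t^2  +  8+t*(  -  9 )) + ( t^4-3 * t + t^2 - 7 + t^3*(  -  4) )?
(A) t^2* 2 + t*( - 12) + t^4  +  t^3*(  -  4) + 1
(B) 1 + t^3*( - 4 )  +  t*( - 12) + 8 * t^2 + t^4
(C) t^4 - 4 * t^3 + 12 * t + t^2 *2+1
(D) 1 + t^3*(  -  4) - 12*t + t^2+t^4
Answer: A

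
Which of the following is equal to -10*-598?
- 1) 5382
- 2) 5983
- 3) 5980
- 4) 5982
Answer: 3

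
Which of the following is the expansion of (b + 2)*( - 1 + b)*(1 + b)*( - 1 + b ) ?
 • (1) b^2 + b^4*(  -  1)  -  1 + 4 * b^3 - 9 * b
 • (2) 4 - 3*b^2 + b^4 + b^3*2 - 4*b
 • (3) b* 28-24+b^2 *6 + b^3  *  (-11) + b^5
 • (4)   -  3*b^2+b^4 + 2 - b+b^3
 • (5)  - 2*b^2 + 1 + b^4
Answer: 4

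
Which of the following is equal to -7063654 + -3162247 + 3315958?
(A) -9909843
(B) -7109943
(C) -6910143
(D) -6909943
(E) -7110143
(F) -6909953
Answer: D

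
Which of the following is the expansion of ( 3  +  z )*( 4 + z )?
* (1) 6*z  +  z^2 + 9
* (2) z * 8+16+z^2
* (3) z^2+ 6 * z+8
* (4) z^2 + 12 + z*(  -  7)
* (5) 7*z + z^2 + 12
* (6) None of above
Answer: 5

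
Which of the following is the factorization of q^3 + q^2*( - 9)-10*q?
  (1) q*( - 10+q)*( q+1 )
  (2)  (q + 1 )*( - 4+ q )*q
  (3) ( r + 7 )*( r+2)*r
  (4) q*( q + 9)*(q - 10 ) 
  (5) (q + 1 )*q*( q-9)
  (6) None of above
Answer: 1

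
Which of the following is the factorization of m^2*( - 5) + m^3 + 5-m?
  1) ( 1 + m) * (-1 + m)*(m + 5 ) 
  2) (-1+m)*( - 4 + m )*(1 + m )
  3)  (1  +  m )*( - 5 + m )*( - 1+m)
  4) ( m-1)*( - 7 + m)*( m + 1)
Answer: 3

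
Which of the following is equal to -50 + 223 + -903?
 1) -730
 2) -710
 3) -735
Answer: 1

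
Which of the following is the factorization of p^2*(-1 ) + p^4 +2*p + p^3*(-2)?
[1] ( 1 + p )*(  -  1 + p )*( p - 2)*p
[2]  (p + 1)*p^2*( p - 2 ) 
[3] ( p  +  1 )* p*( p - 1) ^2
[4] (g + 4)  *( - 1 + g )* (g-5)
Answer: 1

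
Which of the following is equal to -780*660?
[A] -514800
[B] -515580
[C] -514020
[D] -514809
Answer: A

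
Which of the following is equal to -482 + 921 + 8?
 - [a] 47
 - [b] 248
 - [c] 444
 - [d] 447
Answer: d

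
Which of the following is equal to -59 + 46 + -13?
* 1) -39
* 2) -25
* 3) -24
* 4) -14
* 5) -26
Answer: 5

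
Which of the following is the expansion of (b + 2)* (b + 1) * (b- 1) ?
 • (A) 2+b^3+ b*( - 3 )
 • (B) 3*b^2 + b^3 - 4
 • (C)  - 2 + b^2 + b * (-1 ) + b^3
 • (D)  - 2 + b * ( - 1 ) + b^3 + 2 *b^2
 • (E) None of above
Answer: D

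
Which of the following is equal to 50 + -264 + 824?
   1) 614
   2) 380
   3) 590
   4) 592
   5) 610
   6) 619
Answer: 5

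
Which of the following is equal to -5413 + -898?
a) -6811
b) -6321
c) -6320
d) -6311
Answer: d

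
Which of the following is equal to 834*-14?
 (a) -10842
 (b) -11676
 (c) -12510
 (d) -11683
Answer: b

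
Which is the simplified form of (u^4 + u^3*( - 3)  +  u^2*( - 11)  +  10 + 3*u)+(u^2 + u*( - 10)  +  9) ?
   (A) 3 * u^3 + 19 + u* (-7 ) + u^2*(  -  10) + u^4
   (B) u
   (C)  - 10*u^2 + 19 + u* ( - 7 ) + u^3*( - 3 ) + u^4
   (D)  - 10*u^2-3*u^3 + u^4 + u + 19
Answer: C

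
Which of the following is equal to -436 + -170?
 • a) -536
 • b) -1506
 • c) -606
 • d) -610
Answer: c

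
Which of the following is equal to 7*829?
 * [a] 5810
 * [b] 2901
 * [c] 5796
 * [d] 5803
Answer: d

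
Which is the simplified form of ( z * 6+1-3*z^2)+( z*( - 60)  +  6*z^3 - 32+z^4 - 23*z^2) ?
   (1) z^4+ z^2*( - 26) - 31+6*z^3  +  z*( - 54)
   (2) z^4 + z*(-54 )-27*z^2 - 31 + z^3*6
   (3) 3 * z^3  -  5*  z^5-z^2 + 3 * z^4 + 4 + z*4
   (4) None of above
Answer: 1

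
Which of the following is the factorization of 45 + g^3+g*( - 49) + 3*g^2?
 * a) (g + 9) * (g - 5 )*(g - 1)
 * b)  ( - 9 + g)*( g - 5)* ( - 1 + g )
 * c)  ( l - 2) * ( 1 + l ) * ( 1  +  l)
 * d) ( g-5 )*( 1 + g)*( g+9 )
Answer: a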